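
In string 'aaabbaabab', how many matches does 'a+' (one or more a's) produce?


Pattern 'a+' matches one or more consecutive a's.
String: 'aaabbaabab'
Scanning for runs of a:
  Match 1: 'aaa' (length 3)
  Match 2: 'aa' (length 2)
  Match 3: 'a' (length 1)
Total matches: 3

3


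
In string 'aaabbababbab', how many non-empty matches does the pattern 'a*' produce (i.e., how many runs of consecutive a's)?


Pattern 'a*' matches zero or more a's. We want non-empty runs of consecutive a's.
String: 'aaabbababbab'
Walking through the string to find runs of a's:
  Run 1: positions 0-2 -> 'aaa'
  Run 2: positions 5-5 -> 'a'
  Run 3: positions 7-7 -> 'a'
  Run 4: positions 10-10 -> 'a'
Non-empty runs found: ['aaa', 'a', 'a', 'a']
Count: 4

4


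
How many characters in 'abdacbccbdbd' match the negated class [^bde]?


Negated class [^bde] matches any char NOT in {b, d, e}
Scanning 'abdacbccbdbd':
  pos 0: 'a' -> MATCH
  pos 1: 'b' -> no (excluded)
  pos 2: 'd' -> no (excluded)
  pos 3: 'a' -> MATCH
  pos 4: 'c' -> MATCH
  pos 5: 'b' -> no (excluded)
  pos 6: 'c' -> MATCH
  pos 7: 'c' -> MATCH
  pos 8: 'b' -> no (excluded)
  pos 9: 'd' -> no (excluded)
  pos 10: 'b' -> no (excluded)
  pos 11: 'd' -> no (excluded)
Total matches: 5

5


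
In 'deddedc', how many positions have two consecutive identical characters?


Looking for consecutive identical characters in 'deddedc':
  pos 0-1: 'd' vs 'e' -> different
  pos 1-2: 'e' vs 'd' -> different
  pos 2-3: 'd' vs 'd' -> MATCH ('dd')
  pos 3-4: 'd' vs 'e' -> different
  pos 4-5: 'e' vs 'd' -> different
  pos 5-6: 'd' vs 'c' -> different
Consecutive identical pairs: ['dd']
Count: 1

1


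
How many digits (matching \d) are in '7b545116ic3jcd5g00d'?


\d matches any digit 0-9.
Scanning '7b545116ic3jcd5g00d':
  pos 0: '7' -> DIGIT
  pos 2: '5' -> DIGIT
  pos 3: '4' -> DIGIT
  pos 4: '5' -> DIGIT
  pos 5: '1' -> DIGIT
  pos 6: '1' -> DIGIT
  pos 7: '6' -> DIGIT
  pos 10: '3' -> DIGIT
  pos 14: '5' -> DIGIT
  pos 16: '0' -> DIGIT
  pos 17: '0' -> DIGIT
Digits found: ['7', '5', '4', '5', '1', '1', '6', '3', '5', '0', '0']
Total: 11

11


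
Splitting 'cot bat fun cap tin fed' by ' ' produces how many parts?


Splitting by ' ' breaks the string at each occurrence of the separator.
Text: 'cot bat fun cap tin fed'
Parts after split:
  Part 1: 'cot'
  Part 2: 'bat'
  Part 3: 'fun'
  Part 4: 'cap'
  Part 5: 'tin'
  Part 6: 'fed'
Total parts: 6

6


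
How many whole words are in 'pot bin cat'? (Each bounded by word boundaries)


Word boundaries (\b) mark the start/end of each word.
Text: 'pot bin cat'
Splitting by whitespace:
  Word 1: 'pot'
  Word 2: 'bin'
  Word 3: 'cat'
Total whole words: 3

3


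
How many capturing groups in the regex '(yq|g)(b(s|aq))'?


To count capturing groups, count each '(' that starts a group.
Pattern: '(yq|g)(b(s|aq))'
Walking through the pattern:
  Position 0: '(' -> group #1
  Position 6: '(' -> group #2
  Position 8: '(' -> group #3
Total capturing groups: 3

3


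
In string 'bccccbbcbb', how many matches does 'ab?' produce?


Pattern 'ab?' matches 'a' optionally followed by 'b'.
String: 'bccccbbcbb'
Scanning left to right for 'a' then checking next char:
Total matches: 0

0


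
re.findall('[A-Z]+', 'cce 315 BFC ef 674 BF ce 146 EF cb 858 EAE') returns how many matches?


Pattern '[A-Z]+' finds one or more uppercase letters.
Text: 'cce 315 BFC ef 674 BF ce 146 EF cb 858 EAE'
Scanning for matches:
  Match 1: 'BFC'
  Match 2: 'BF'
  Match 3: 'EF'
  Match 4: 'EAE'
Total matches: 4

4


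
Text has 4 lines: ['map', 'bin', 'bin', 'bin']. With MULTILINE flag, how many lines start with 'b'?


With MULTILINE flag, ^ matches the start of each line.
Lines: ['map', 'bin', 'bin', 'bin']
Checking which lines start with 'b':
  Line 1: 'map' -> no
  Line 2: 'bin' -> MATCH
  Line 3: 'bin' -> MATCH
  Line 4: 'bin' -> MATCH
Matching lines: ['bin', 'bin', 'bin']
Count: 3

3


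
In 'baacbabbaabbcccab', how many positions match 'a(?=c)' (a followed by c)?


Lookahead 'a(?=c)' matches 'a' only when followed by 'c'.
String: 'baacbabbaabbcccab'
Checking each position where char is 'a':
  pos 1: 'a' -> no (next='a')
  pos 2: 'a' -> MATCH (next='c')
  pos 5: 'a' -> no (next='b')
  pos 8: 'a' -> no (next='a')
  pos 9: 'a' -> no (next='b')
  pos 15: 'a' -> no (next='b')
Matching positions: [2]
Count: 1

1


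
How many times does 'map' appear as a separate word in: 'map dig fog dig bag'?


Scanning each word for exact match 'map':
  Word 1: 'map' -> MATCH
  Word 2: 'dig' -> no
  Word 3: 'fog' -> no
  Word 4: 'dig' -> no
  Word 5: 'bag' -> no
Total matches: 1

1


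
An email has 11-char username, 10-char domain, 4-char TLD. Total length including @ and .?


An email address has format: username@domain.tld
Username length: 11
'@' character: 1
Domain length: 10
'.' character: 1
TLD length: 4
Total = 11 + 1 + 10 + 1 + 4 = 27

27


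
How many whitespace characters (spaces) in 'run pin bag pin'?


\s matches whitespace characters (spaces, tabs, etc.).
Text: 'run pin bag pin'
This text has 4 words separated by spaces.
Number of spaces = number of words - 1 = 4 - 1 = 3

3


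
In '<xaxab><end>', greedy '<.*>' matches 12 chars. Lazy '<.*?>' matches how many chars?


Greedy '<.*>' tries to match as MUCH as possible.
Lazy '<.*?>' tries to match as LITTLE as possible.

String: '<xaxab><end>'
Greedy '<.*>' starts at first '<' and extends to the LAST '>': '<xaxab><end>' (12 chars)
Lazy '<.*?>' starts at first '<' and stops at the FIRST '>': '<xaxab>' (7 chars)

7


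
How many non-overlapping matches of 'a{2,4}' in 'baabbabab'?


Pattern 'a{2,4}' matches between 2 and 4 consecutive a's (greedy).
String: 'baabbabab'
Finding runs of a's and applying greedy matching:
  Run at pos 1: 'aa' (length 2)
  Run at pos 5: 'a' (length 1)
  Run at pos 7: 'a' (length 1)
Matches: ['aa']
Count: 1

1


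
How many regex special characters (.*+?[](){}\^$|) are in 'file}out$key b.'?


Regex special characters are: . * + ? [ ] ( ) { } \ ^ $ |
Scanning 'file}out$key b.':
  pos 4: '}' -> SPECIAL
  pos 8: '$' -> SPECIAL
  pos 14: '.' -> SPECIAL
Special chars found: ['}', '$', '.']
Total: 3

3


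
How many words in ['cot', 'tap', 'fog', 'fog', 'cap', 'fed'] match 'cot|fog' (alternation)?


Alternation 'cot|fog' matches either 'cot' or 'fog'.
Checking each word:
  'cot' -> MATCH
  'tap' -> no
  'fog' -> MATCH
  'fog' -> MATCH
  'cap' -> no
  'fed' -> no
Matches: ['cot', 'fog', 'fog']
Count: 3

3


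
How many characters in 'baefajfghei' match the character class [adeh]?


Character class [adeh] matches any of: {a, d, e, h}
Scanning string 'baefajfghei' character by character:
  pos 0: 'b' -> no
  pos 1: 'a' -> MATCH
  pos 2: 'e' -> MATCH
  pos 3: 'f' -> no
  pos 4: 'a' -> MATCH
  pos 5: 'j' -> no
  pos 6: 'f' -> no
  pos 7: 'g' -> no
  pos 8: 'h' -> MATCH
  pos 9: 'e' -> MATCH
  pos 10: 'i' -> no
Total matches: 5

5


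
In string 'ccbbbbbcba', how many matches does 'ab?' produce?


Pattern 'ab?' matches 'a' optionally followed by 'b'.
String: 'ccbbbbbcba'
Scanning left to right for 'a' then checking next char:
  Match 1: 'a' (a not followed by b)
Total matches: 1

1


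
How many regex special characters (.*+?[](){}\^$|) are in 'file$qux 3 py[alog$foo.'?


Regex special characters are: . * + ? [ ] ( ) { } \ ^ $ |
Scanning 'file$qux 3 py[alog$foo.':
  pos 4: '$' -> SPECIAL
  pos 13: '[' -> SPECIAL
  pos 18: '$' -> SPECIAL
  pos 22: '.' -> SPECIAL
Special chars found: ['$', '[', '$', '.']
Total: 4

4


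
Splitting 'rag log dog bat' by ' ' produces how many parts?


Splitting by ' ' breaks the string at each occurrence of the separator.
Text: 'rag log dog bat'
Parts after split:
  Part 1: 'rag'
  Part 2: 'log'
  Part 3: 'dog'
  Part 4: 'bat'
Total parts: 4

4


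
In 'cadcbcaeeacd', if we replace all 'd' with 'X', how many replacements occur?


re.sub('d', 'X', text) replaces every occurrence of 'd' with 'X'.
Text: 'cadcbcaeeacd'
Scanning for 'd':
  pos 2: 'd' -> replacement #1
  pos 11: 'd' -> replacement #2
Total replacements: 2

2


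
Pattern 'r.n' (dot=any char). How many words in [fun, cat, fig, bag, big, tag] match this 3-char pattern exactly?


Pattern 'r.n' means: starts with 'r', any single char, ends with 'n'.
Checking each word (must be exactly 3 chars):
  'fun' (len=3): no
  'cat' (len=3): no
  'fig' (len=3): no
  'bag' (len=3): no
  'big' (len=3): no
  'tag' (len=3): no
Matching words: []
Total: 0

0


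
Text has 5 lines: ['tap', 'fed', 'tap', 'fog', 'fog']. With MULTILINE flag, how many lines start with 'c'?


With MULTILINE flag, ^ matches the start of each line.
Lines: ['tap', 'fed', 'tap', 'fog', 'fog']
Checking which lines start with 'c':
  Line 1: 'tap' -> no
  Line 2: 'fed' -> no
  Line 3: 'tap' -> no
  Line 4: 'fog' -> no
  Line 5: 'fog' -> no
Matching lines: []
Count: 0

0


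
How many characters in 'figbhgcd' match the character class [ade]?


Character class [ade] matches any of: {a, d, e}
Scanning string 'figbhgcd' character by character:
  pos 0: 'f' -> no
  pos 1: 'i' -> no
  pos 2: 'g' -> no
  pos 3: 'b' -> no
  pos 4: 'h' -> no
  pos 5: 'g' -> no
  pos 6: 'c' -> no
  pos 7: 'd' -> MATCH
Total matches: 1

1


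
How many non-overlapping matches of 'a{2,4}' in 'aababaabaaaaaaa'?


Pattern 'a{2,4}' matches between 2 and 4 consecutive a's (greedy).
String: 'aababaabaaaaaaa'
Finding runs of a's and applying greedy matching:
  Run at pos 0: 'aa' (length 2)
  Run at pos 3: 'a' (length 1)
  Run at pos 5: 'aa' (length 2)
  Run at pos 8: 'aaaaaaa' (length 7)
Matches: ['aa', 'aa', 'aaaa', 'aaa']
Count: 4

4


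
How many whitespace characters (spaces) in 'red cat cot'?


\s matches whitespace characters (spaces, tabs, etc.).
Text: 'red cat cot'
This text has 3 words separated by spaces.
Number of spaces = number of words - 1 = 3 - 1 = 2

2


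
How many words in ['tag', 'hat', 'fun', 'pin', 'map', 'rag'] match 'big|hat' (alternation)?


Alternation 'big|hat' matches either 'big' or 'hat'.
Checking each word:
  'tag' -> no
  'hat' -> MATCH
  'fun' -> no
  'pin' -> no
  'map' -> no
  'rag' -> no
Matches: ['hat']
Count: 1

1


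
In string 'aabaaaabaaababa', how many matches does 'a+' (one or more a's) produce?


Pattern 'a+' matches one or more consecutive a's.
String: 'aabaaaabaaababa'
Scanning for runs of a:
  Match 1: 'aa' (length 2)
  Match 2: 'aaaa' (length 4)
  Match 3: 'aaa' (length 3)
  Match 4: 'a' (length 1)
  Match 5: 'a' (length 1)
Total matches: 5

5


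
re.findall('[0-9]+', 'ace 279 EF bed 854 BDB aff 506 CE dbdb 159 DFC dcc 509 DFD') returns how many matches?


Pattern '[0-9]+' finds one or more digits.
Text: 'ace 279 EF bed 854 BDB aff 506 CE dbdb 159 DFC dcc 509 DFD'
Scanning for matches:
  Match 1: '279'
  Match 2: '854'
  Match 3: '506'
  Match 4: '159'
  Match 5: '509'
Total matches: 5

5


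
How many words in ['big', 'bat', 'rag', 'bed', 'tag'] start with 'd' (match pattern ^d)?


Pattern ^d anchors to start of word. Check which words begin with 'd':
  'big' -> no
  'bat' -> no
  'rag' -> no
  'bed' -> no
  'tag' -> no
Matching words: []
Count: 0

0


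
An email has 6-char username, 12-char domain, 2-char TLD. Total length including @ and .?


An email address has format: username@domain.tld
Username length: 6
'@' character: 1
Domain length: 12
'.' character: 1
TLD length: 2
Total = 6 + 1 + 12 + 1 + 2 = 22

22


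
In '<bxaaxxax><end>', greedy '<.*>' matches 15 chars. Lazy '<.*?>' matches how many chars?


Greedy '<.*>' tries to match as MUCH as possible.
Lazy '<.*?>' tries to match as LITTLE as possible.

String: '<bxaaxxax><end>'
Greedy '<.*>' starts at first '<' and extends to the LAST '>': '<bxaaxxax><end>' (15 chars)
Lazy '<.*?>' starts at first '<' and stops at the FIRST '>': '<bxaaxxax>' (10 chars)

10


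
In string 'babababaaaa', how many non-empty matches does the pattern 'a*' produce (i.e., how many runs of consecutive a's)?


Pattern 'a*' matches zero or more a's. We want non-empty runs of consecutive a's.
String: 'babababaaaa'
Walking through the string to find runs of a's:
  Run 1: positions 1-1 -> 'a'
  Run 2: positions 3-3 -> 'a'
  Run 3: positions 5-5 -> 'a'
  Run 4: positions 7-10 -> 'aaaa'
Non-empty runs found: ['a', 'a', 'a', 'aaaa']
Count: 4

4


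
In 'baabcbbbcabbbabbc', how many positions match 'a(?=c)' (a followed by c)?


Lookahead 'a(?=c)' matches 'a' only when followed by 'c'.
String: 'baabcbbbcabbbabbc'
Checking each position where char is 'a':
  pos 1: 'a' -> no (next='a')
  pos 2: 'a' -> no (next='b')
  pos 9: 'a' -> no (next='b')
  pos 13: 'a' -> no (next='b')
Matching positions: []
Count: 0

0


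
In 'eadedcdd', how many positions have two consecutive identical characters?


Looking for consecutive identical characters in 'eadedcdd':
  pos 0-1: 'e' vs 'a' -> different
  pos 1-2: 'a' vs 'd' -> different
  pos 2-3: 'd' vs 'e' -> different
  pos 3-4: 'e' vs 'd' -> different
  pos 4-5: 'd' vs 'c' -> different
  pos 5-6: 'c' vs 'd' -> different
  pos 6-7: 'd' vs 'd' -> MATCH ('dd')
Consecutive identical pairs: ['dd']
Count: 1

1


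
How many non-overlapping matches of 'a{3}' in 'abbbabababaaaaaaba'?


Pattern 'a{3}' matches exactly 3 consecutive a's (greedy, non-overlapping).
String: 'abbbabababaaaaaaba'
Scanning for runs of a's:
  Run at pos 0: 'a' (length 1) -> 0 match(es)
  Run at pos 4: 'a' (length 1) -> 0 match(es)
  Run at pos 6: 'a' (length 1) -> 0 match(es)
  Run at pos 8: 'a' (length 1) -> 0 match(es)
  Run at pos 10: 'aaaaaa' (length 6) -> 2 match(es)
  Run at pos 17: 'a' (length 1) -> 0 match(es)
Matches found: ['aaa', 'aaa']
Total: 2

2


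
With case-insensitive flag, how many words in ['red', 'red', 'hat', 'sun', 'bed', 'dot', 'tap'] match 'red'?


Case-insensitive matching: compare each word's lowercase form to 'red'.
  'red' -> lower='red' -> MATCH
  'red' -> lower='red' -> MATCH
  'hat' -> lower='hat' -> no
  'sun' -> lower='sun' -> no
  'bed' -> lower='bed' -> no
  'dot' -> lower='dot' -> no
  'tap' -> lower='tap' -> no
Matches: ['red', 'red']
Count: 2

2


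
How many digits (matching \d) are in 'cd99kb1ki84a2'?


\d matches any digit 0-9.
Scanning 'cd99kb1ki84a2':
  pos 2: '9' -> DIGIT
  pos 3: '9' -> DIGIT
  pos 6: '1' -> DIGIT
  pos 9: '8' -> DIGIT
  pos 10: '4' -> DIGIT
  pos 12: '2' -> DIGIT
Digits found: ['9', '9', '1', '8', '4', '2']
Total: 6

6


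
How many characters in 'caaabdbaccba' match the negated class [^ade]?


Negated class [^ade] matches any char NOT in {a, d, e}
Scanning 'caaabdbaccba':
  pos 0: 'c' -> MATCH
  pos 1: 'a' -> no (excluded)
  pos 2: 'a' -> no (excluded)
  pos 3: 'a' -> no (excluded)
  pos 4: 'b' -> MATCH
  pos 5: 'd' -> no (excluded)
  pos 6: 'b' -> MATCH
  pos 7: 'a' -> no (excluded)
  pos 8: 'c' -> MATCH
  pos 9: 'c' -> MATCH
  pos 10: 'b' -> MATCH
  pos 11: 'a' -> no (excluded)
Total matches: 6

6


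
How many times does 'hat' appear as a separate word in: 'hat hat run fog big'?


Scanning each word for exact match 'hat':
  Word 1: 'hat' -> MATCH
  Word 2: 'hat' -> MATCH
  Word 3: 'run' -> no
  Word 4: 'fog' -> no
  Word 5: 'big' -> no
Total matches: 2

2


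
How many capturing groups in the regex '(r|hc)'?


To count capturing groups, count each '(' that starts a group.
Pattern: '(r|hc)'
Walking through the pattern:
  Position 0: '(' -> group #1
Total capturing groups: 1

1


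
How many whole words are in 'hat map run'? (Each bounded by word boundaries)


Word boundaries (\b) mark the start/end of each word.
Text: 'hat map run'
Splitting by whitespace:
  Word 1: 'hat'
  Word 2: 'map'
  Word 3: 'run'
Total whole words: 3

3


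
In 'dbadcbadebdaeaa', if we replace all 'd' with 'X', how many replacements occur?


re.sub('d', 'X', text) replaces every occurrence of 'd' with 'X'.
Text: 'dbadcbadebdaeaa'
Scanning for 'd':
  pos 0: 'd' -> replacement #1
  pos 3: 'd' -> replacement #2
  pos 7: 'd' -> replacement #3
  pos 10: 'd' -> replacement #4
Total replacements: 4

4


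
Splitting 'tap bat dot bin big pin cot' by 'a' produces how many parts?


Splitting by 'a' breaks the string at each occurrence of the separator.
Text: 'tap bat dot bin big pin cot'
Parts after split:
  Part 1: 't'
  Part 2: 'p b'
  Part 3: 't dot bin big pin cot'
Total parts: 3

3


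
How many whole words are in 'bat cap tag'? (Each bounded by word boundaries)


Word boundaries (\b) mark the start/end of each word.
Text: 'bat cap tag'
Splitting by whitespace:
  Word 1: 'bat'
  Word 2: 'cap'
  Word 3: 'tag'
Total whole words: 3

3


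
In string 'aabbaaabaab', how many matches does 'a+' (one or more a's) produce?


Pattern 'a+' matches one or more consecutive a's.
String: 'aabbaaabaab'
Scanning for runs of a:
  Match 1: 'aa' (length 2)
  Match 2: 'aaa' (length 3)
  Match 3: 'aa' (length 2)
Total matches: 3

3


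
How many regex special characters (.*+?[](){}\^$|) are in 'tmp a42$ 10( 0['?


Regex special characters are: . * + ? [ ] ( ) { } \ ^ $ |
Scanning 'tmp a42$ 10( 0[':
  pos 7: '$' -> SPECIAL
  pos 11: '(' -> SPECIAL
  pos 14: '[' -> SPECIAL
Special chars found: ['$', '(', '[']
Total: 3

3


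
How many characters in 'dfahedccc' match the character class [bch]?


Character class [bch] matches any of: {b, c, h}
Scanning string 'dfahedccc' character by character:
  pos 0: 'd' -> no
  pos 1: 'f' -> no
  pos 2: 'a' -> no
  pos 3: 'h' -> MATCH
  pos 4: 'e' -> no
  pos 5: 'd' -> no
  pos 6: 'c' -> MATCH
  pos 7: 'c' -> MATCH
  pos 8: 'c' -> MATCH
Total matches: 4

4


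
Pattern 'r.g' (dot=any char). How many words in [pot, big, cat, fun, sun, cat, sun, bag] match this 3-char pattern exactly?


Pattern 'r.g' means: starts with 'r', any single char, ends with 'g'.
Checking each word (must be exactly 3 chars):
  'pot' (len=3): no
  'big' (len=3): no
  'cat' (len=3): no
  'fun' (len=3): no
  'sun' (len=3): no
  'cat' (len=3): no
  'sun' (len=3): no
  'bag' (len=3): no
Matching words: []
Total: 0

0


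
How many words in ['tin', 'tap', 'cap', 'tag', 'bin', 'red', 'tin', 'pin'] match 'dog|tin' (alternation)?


Alternation 'dog|tin' matches either 'dog' or 'tin'.
Checking each word:
  'tin' -> MATCH
  'tap' -> no
  'cap' -> no
  'tag' -> no
  'bin' -> no
  'red' -> no
  'tin' -> MATCH
  'pin' -> no
Matches: ['tin', 'tin']
Count: 2

2


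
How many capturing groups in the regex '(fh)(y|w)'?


To count capturing groups, count each '(' that starts a group.
Pattern: '(fh)(y|w)'
Walking through the pattern:
  Position 0: '(' -> group #1
  Position 4: '(' -> group #2
Total capturing groups: 2

2


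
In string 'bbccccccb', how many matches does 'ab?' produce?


Pattern 'ab?' matches 'a' optionally followed by 'b'.
String: 'bbccccccb'
Scanning left to right for 'a' then checking next char:
Total matches: 0

0


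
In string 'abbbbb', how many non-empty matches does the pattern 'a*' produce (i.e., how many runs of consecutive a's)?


Pattern 'a*' matches zero or more a's. We want non-empty runs of consecutive a's.
String: 'abbbbb'
Walking through the string to find runs of a's:
  Run 1: positions 0-0 -> 'a'
Non-empty runs found: ['a']
Count: 1

1


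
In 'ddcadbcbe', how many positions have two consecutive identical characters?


Looking for consecutive identical characters in 'ddcadbcbe':
  pos 0-1: 'd' vs 'd' -> MATCH ('dd')
  pos 1-2: 'd' vs 'c' -> different
  pos 2-3: 'c' vs 'a' -> different
  pos 3-4: 'a' vs 'd' -> different
  pos 4-5: 'd' vs 'b' -> different
  pos 5-6: 'b' vs 'c' -> different
  pos 6-7: 'c' vs 'b' -> different
  pos 7-8: 'b' vs 'e' -> different
Consecutive identical pairs: ['dd']
Count: 1

1


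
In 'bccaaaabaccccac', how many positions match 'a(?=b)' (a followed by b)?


Lookahead 'a(?=b)' matches 'a' only when followed by 'b'.
String: 'bccaaaabaccccac'
Checking each position where char is 'a':
  pos 3: 'a' -> no (next='a')
  pos 4: 'a' -> no (next='a')
  pos 5: 'a' -> no (next='a')
  pos 6: 'a' -> MATCH (next='b')
  pos 8: 'a' -> no (next='c')
  pos 13: 'a' -> no (next='c')
Matching positions: [6]
Count: 1

1


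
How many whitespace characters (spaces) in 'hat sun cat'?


\s matches whitespace characters (spaces, tabs, etc.).
Text: 'hat sun cat'
This text has 3 words separated by spaces.
Number of spaces = number of words - 1 = 3 - 1 = 2

2


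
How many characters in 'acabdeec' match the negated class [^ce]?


Negated class [^ce] matches any char NOT in {c, e}
Scanning 'acabdeec':
  pos 0: 'a' -> MATCH
  pos 1: 'c' -> no (excluded)
  pos 2: 'a' -> MATCH
  pos 3: 'b' -> MATCH
  pos 4: 'd' -> MATCH
  pos 5: 'e' -> no (excluded)
  pos 6: 'e' -> no (excluded)
  pos 7: 'c' -> no (excluded)
Total matches: 4

4


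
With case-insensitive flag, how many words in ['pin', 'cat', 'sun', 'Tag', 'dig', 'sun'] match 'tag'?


Case-insensitive matching: compare each word's lowercase form to 'tag'.
  'pin' -> lower='pin' -> no
  'cat' -> lower='cat' -> no
  'sun' -> lower='sun' -> no
  'Tag' -> lower='tag' -> MATCH
  'dig' -> lower='dig' -> no
  'sun' -> lower='sun' -> no
Matches: ['Tag']
Count: 1

1


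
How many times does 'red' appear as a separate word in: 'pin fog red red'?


Scanning each word for exact match 'red':
  Word 1: 'pin' -> no
  Word 2: 'fog' -> no
  Word 3: 'red' -> MATCH
  Word 4: 'red' -> MATCH
Total matches: 2

2


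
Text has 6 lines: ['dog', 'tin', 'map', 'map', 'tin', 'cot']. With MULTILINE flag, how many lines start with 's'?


With MULTILINE flag, ^ matches the start of each line.
Lines: ['dog', 'tin', 'map', 'map', 'tin', 'cot']
Checking which lines start with 's':
  Line 1: 'dog' -> no
  Line 2: 'tin' -> no
  Line 3: 'map' -> no
  Line 4: 'map' -> no
  Line 5: 'tin' -> no
  Line 6: 'cot' -> no
Matching lines: []
Count: 0

0


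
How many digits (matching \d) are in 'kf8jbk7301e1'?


\d matches any digit 0-9.
Scanning 'kf8jbk7301e1':
  pos 2: '8' -> DIGIT
  pos 6: '7' -> DIGIT
  pos 7: '3' -> DIGIT
  pos 8: '0' -> DIGIT
  pos 9: '1' -> DIGIT
  pos 11: '1' -> DIGIT
Digits found: ['8', '7', '3', '0', '1', '1']
Total: 6

6


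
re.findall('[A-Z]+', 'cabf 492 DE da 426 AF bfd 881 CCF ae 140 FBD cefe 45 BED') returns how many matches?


Pattern '[A-Z]+' finds one or more uppercase letters.
Text: 'cabf 492 DE da 426 AF bfd 881 CCF ae 140 FBD cefe 45 BED'
Scanning for matches:
  Match 1: 'DE'
  Match 2: 'AF'
  Match 3: 'CCF'
  Match 4: 'FBD'
  Match 5: 'BED'
Total matches: 5

5


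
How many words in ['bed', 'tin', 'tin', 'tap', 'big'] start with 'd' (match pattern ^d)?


Pattern ^d anchors to start of word. Check which words begin with 'd':
  'bed' -> no
  'tin' -> no
  'tin' -> no
  'tap' -> no
  'big' -> no
Matching words: []
Count: 0

0


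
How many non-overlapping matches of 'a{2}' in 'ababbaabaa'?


Pattern 'a{2}' matches exactly 2 consecutive a's (greedy, non-overlapping).
String: 'ababbaabaa'
Scanning for runs of a's:
  Run at pos 0: 'a' (length 1) -> 0 match(es)
  Run at pos 2: 'a' (length 1) -> 0 match(es)
  Run at pos 5: 'aa' (length 2) -> 1 match(es)
  Run at pos 8: 'aa' (length 2) -> 1 match(es)
Matches found: ['aa', 'aa']
Total: 2

2


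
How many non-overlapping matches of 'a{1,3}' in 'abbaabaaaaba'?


Pattern 'a{1,3}' matches between 1 and 3 consecutive a's (greedy).
String: 'abbaabaaaaba'
Finding runs of a's and applying greedy matching:
  Run at pos 0: 'a' (length 1)
  Run at pos 3: 'aa' (length 2)
  Run at pos 6: 'aaaa' (length 4)
  Run at pos 11: 'a' (length 1)
Matches: ['a', 'aa', 'aaa', 'a', 'a']
Count: 5

5


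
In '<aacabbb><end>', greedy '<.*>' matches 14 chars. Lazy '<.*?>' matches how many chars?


Greedy '<.*>' tries to match as MUCH as possible.
Lazy '<.*?>' tries to match as LITTLE as possible.

String: '<aacabbb><end>'
Greedy '<.*>' starts at first '<' and extends to the LAST '>': '<aacabbb><end>' (14 chars)
Lazy '<.*?>' starts at first '<' and stops at the FIRST '>': '<aacabbb>' (9 chars)

9


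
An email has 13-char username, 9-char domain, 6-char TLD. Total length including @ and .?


An email address has format: username@domain.tld
Username length: 13
'@' character: 1
Domain length: 9
'.' character: 1
TLD length: 6
Total = 13 + 1 + 9 + 1 + 6 = 30

30


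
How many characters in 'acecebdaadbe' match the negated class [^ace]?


Negated class [^ace] matches any char NOT in {a, c, e}
Scanning 'acecebdaadbe':
  pos 0: 'a' -> no (excluded)
  pos 1: 'c' -> no (excluded)
  pos 2: 'e' -> no (excluded)
  pos 3: 'c' -> no (excluded)
  pos 4: 'e' -> no (excluded)
  pos 5: 'b' -> MATCH
  pos 6: 'd' -> MATCH
  pos 7: 'a' -> no (excluded)
  pos 8: 'a' -> no (excluded)
  pos 9: 'd' -> MATCH
  pos 10: 'b' -> MATCH
  pos 11: 'e' -> no (excluded)
Total matches: 4

4


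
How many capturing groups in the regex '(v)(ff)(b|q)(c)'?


To count capturing groups, count each '(' that starts a group.
Pattern: '(v)(ff)(b|q)(c)'
Walking through the pattern:
  Position 0: '(' -> group #1
  Position 3: '(' -> group #2
  Position 7: '(' -> group #3
  Position 12: '(' -> group #4
Total capturing groups: 4

4


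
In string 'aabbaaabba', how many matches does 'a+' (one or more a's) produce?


Pattern 'a+' matches one or more consecutive a's.
String: 'aabbaaabba'
Scanning for runs of a:
  Match 1: 'aa' (length 2)
  Match 2: 'aaa' (length 3)
  Match 3: 'a' (length 1)
Total matches: 3

3


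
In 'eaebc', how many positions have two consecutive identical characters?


Looking for consecutive identical characters in 'eaebc':
  pos 0-1: 'e' vs 'a' -> different
  pos 1-2: 'a' vs 'e' -> different
  pos 2-3: 'e' vs 'b' -> different
  pos 3-4: 'b' vs 'c' -> different
Consecutive identical pairs: []
Count: 0

0


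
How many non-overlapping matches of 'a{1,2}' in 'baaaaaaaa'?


Pattern 'a{1,2}' matches between 1 and 2 consecutive a's (greedy).
String: 'baaaaaaaa'
Finding runs of a's and applying greedy matching:
  Run at pos 1: 'aaaaaaaa' (length 8)
Matches: ['aa', 'aa', 'aa', 'aa']
Count: 4

4


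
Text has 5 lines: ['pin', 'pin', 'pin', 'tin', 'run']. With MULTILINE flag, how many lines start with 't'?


With MULTILINE flag, ^ matches the start of each line.
Lines: ['pin', 'pin', 'pin', 'tin', 'run']
Checking which lines start with 't':
  Line 1: 'pin' -> no
  Line 2: 'pin' -> no
  Line 3: 'pin' -> no
  Line 4: 'tin' -> MATCH
  Line 5: 'run' -> no
Matching lines: ['tin']
Count: 1

1


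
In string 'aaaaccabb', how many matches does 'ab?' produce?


Pattern 'ab?' matches 'a' optionally followed by 'b'.
String: 'aaaaccabb'
Scanning left to right for 'a' then checking next char:
  Match 1: 'a' (a not followed by b)
  Match 2: 'a' (a not followed by b)
  Match 3: 'a' (a not followed by b)
  Match 4: 'a' (a not followed by b)
  Match 5: 'ab' (a followed by b)
Total matches: 5

5


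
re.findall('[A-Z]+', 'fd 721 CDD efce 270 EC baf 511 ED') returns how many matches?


Pattern '[A-Z]+' finds one or more uppercase letters.
Text: 'fd 721 CDD efce 270 EC baf 511 ED'
Scanning for matches:
  Match 1: 'CDD'
  Match 2: 'EC'
  Match 3: 'ED'
Total matches: 3

3


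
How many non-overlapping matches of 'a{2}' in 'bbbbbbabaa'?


Pattern 'a{2}' matches exactly 2 consecutive a's (greedy, non-overlapping).
String: 'bbbbbbabaa'
Scanning for runs of a's:
  Run at pos 6: 'a' (length 1) -> 0 match(es)
  Run at pos 8: 'aa' (length 2) -> 1 match(es)
Matches found: ['aa']
Total: 1

1


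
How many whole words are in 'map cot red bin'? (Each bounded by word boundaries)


Word boundaries (\b) mark the start/end of each word.
Text: 'map cot red bin'
Splitting by whitespace:
  Word 1: 'map'
  Word 2: 'cot'
  Word 3: 'red'
  Word 4: 'bin'
Total whole words: 4

4


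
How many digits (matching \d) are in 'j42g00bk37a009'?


\d matches any digit 0-9.
Scanning 'j42g00bk37a009':
  pos 1: '4' -> DIGIT
  pos 2: '2' -> DIGIT
  pos 4: '0' -> DIGIT
  pos 5: '0' -> DIGIT
  pos 8: '3' -> DIGIT
  pos 9: '7' -> DIGIT
  pos 11: '0' -> DIGIT
  pos 12: '0' -> DIGIT
  pos 13: '9' -> DIGIT
Digits found: ['4', '2', '0', '0', '3', '7', '0', '0', '9']
Total: 9

9


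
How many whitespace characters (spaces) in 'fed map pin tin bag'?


\s matches whitespace characters (spaces, tabs, etc.).
Text: 'fed map pin tin bag'
This text has 5 words separated by spaces.
Number of spaces = number of words - 1 = 5 - 1 = 4

4


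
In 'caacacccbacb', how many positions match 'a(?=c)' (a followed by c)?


Lookahead 'a(?=c)' matches 'a' only when followed by 'c'.
String: 'caacacccbacb'
Checking each position where char is 'a':
  pos 1: 'a' -> no (next='a')
  pos 2: 'a' -> MATCH (next='c')
  pos 4: 'a' -> MATCH (next='c')
  pos 9: 'a' -> MATCH (next='c')
Matching positions: [2, 4, 9]
Count: 3

3


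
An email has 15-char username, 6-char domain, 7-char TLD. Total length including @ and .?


An email address has format: username@domain.tld
Username length: 15
'@' character: 1
Domain length: 6
'.' character: 1
TLD length: 7
Total = 15 + 1 + 6 + 1 + 7 = 30

30


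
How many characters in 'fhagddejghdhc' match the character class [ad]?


Character class [ad] matches any of: {a, d}
Scanning string 'fhagddejghdhc' character by character:
  pos 0: 'f' -> no
  pos 1: 'h' -> no
  pos 2: 'a' -> MATCH
  pos 3: 'g' -> no
  pos 4: 'd' -> MATCH
  pos 5: 'd' -> MATCH
  pos 6: 'e' -> no
  pos 7: 'j' -> no
  pos 8: 'g' -> no
  pos 9: 'h' -> no
  pos 10: 'd' -> MATCH
  pos 11: 'h' -> no
  pos 12: 'c' -> no
Total matches: 4

4


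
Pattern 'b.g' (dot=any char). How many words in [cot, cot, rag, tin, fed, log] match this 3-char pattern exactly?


Pattern 'b.g' means: starts with 'b', any single char, ends with 'g'.
Checking each word (must be exactly 3 chars):
  'cot' (len=3): no
  'cot' (len=3): no
  'rag' (len=3): no
  'tin' (len=3): no
  'fed' (len=3): no
  'log' (len=3): no
Matching words: []
Total: 0

0


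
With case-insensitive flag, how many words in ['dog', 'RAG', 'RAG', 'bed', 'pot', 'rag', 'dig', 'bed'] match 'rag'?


Case-insensitive matching: compare each word's lowercase form to 'rag'.
  'dog' -> lower='dog' -> no
  'RAG' -> lower='rag' -> MATCH
  'RAG' -> lower='rag' -> MATCH
  'bed' -> lower='bed' -> no
  'pot' -> lower='pot' -> no
  'rag' -> lower='rag' -> MATCH
  'dig' -> lower='dig' -> no
  'bed' -> lower='bed' -> no
Matches: ['RAG', 'RAG', 'rag']
Count: 3

3


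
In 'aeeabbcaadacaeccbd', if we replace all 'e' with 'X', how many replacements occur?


re.sub('e', 'X', text) replaces every occurrence of 'e' with 'X'.
Text: 'aeeabbcaadacaeccbd'
Scanning for 'e':
  pos 1: 'e' -> replacement #1
  pos 2: 'e' -> replacement #2
  pos 13: 'e' -> replacement #3
Total replacements: 3

3


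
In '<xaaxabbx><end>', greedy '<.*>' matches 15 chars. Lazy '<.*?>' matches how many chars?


Greedy '<.*>' tries to match as MUCH as possible.
Lazy '<.*?>' tries to match as LITTLE as possible.

String: '<xaaxabbx><end>'
Greedy '<.*>' starts at first '<' and extends to the LAST '>': '<xaaxabbx><end>' (15 chars)
Lazy '<.*?>' starts at first '<' and stops at the FIRST '>': '<xaaxabbx>' (10 chars)

10


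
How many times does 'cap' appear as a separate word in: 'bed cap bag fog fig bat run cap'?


Scanning each word for exact match 'cap':
  Word 1: 'bed' -> no
  Word 2: 'cap' -> MATCH
  Word 3: 'bag' -> no
  Word 4: 'fog' -> no
  Word 5: 'fig' -> no
  Word 6: 'bat' -> no
  Word 7: 'run' -> no
  Word 8: 'cap' -> MATCH
Total matches: 2

2


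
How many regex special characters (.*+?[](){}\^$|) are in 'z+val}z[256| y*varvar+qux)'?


Regex special characters are: . * + ? [ ] ( ) { } \ ^ $ |
Scanning 'z+val}z[256| y*varvar+qux)':
  pos 1: '+' -> SPECIAL
  pos 5: '}' -> SPECIAL
  pos 7: '[' -> SPECIAL
  pos 11: '|' -> SPECIAL
  pos 14: '*' -> SPECIAL
  pos 21: '+' -> SPECIAL
  pos 25: ')' -> SPECIAL
Special chars found: ['+', '}', '[', '|', '*', '+', ')']
Total: 7

7


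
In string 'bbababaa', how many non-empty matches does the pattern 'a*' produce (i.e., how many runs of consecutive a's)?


Pattern 'a*' matches zero or more a's. We want non-empty runs of consecutive a's.
String: 'bbababaa'
Walking through the string to find runs of a's:
  Run 1: positions 2-2 -> 'a'
  Run 2: positions 4-4 -> 'a'
  Run 3: positions 6-7 -> 'aa'
Non-empty runs found: ['a', 'a', 'aa']
Count: 3

3


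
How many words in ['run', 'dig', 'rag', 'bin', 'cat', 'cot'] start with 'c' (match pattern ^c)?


Pattern ^c anchors to start of word. Check which words begin with 'c':
  'run' -> no
  'dig' -> no
  'rag' -> no
  'bin' -> no
  'cat' -> MATCH (starts with 'c')
  'cot' -> MATCH (starts with 'c')
Matching words: ['cat', 'cot']
Count: 2

2


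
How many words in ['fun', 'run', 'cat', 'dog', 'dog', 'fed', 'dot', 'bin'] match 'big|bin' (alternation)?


Alternation 'big|bin' matches either 'big' or 'bin'.
Checking each word:
  'fun' -> no
  'run' -> no
  'cat' -> no
  'dog' -> no
  'dog' -> no
  'fed' -> no
  'dot' -> no
  'bin' -> MATCH
Matches: ['bin']
Count: 1

1


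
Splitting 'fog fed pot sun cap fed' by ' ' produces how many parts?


Splitting by ' ' breaks the string at each occurrence of the separator.
Text: 'fog fed pot sun cap fed'
Parts after split:
  Part 1: 'fog'
  Part 2: 'fed'
  Part 3: 'pot'
  Part 4: 'sun'
  Part 5: 'cap'
  Part 6: 'fed'
Total parts: 6

6


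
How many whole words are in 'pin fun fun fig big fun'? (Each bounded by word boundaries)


Word boundaries (\b) mark the start/end of each word.
Text: 'pin fun fun fig big fun'
Splitting by whitespace:
  Word 1: 'pin'
  Word 2: 'fun'
  Word 3: 'fun'
  Word 4: 'fig'
  Word 5: 'big'
  Word 6: 'fun'
Total whole words: 6

6


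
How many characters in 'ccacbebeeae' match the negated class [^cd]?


Negated class [^cd] matches any char NOT in {c, d}
Scanning 'ccacbebeeae':
  pos 0: 'c' -> no (excluded)
  pos 1: 'c' -> no (excluded)
  pos 2: 'a' -> MATCH
  pos 3: 'c' -> no (excluded)
  pos 4: 'b' -> MATCH
  pos 5: 'e' -> MATCH
  pos 6: 'b' -> MATCH
  pos 7: 'e' -> MATCH
  pos 8: 'e' -> MATCH
  pos 9: 'a' -> MATCH
  pos 10: 'e' -> MATCH
Total matches: 8

8


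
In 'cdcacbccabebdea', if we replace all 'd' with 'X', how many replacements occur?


re.sub('d', 'X', text) replaces every occurrence of 'd' with 'X'.
Text: 'cdcacbccabebdea'
Scanning for 'd':
  pos 1: 'd' -> replacement #1
  pos 12: 'd' -> replacement #2
Total replacements: 2

2


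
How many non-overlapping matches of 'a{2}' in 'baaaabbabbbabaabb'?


Pattern 'a{2}' matches exactly 2 consecutive a's (greedy, non-overlapping).
String: 'baaaabbabbbabaabb'
Scanning for runs of a's:
  Run at pos 1: 'aaaa' (length 4) -> 2 match(es)
  Run at pos 7: 'a' (length 1) -> 0 match(es)
  Run at pos 11: 'a' (length 1) -> 0 match(es)
  Run at pos 13: 'aa' (length 2) -> 1 match(es)
Matches found: ['aa', 'aa', 'aa']
Total: 3

3


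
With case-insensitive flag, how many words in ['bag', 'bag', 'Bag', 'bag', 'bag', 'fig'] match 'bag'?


Case-insensitive matching: compare each word's lowercase form to 'bag'.
  'bag' -> lower='bag' -> MATCH
  'bag' -> lower='bag' -> MATCH
  'Bag' -> lower='bag' -> MATCH
  'bag' -> lower='bag' -> MATCH
  'bag' -> lower='bag' -> MATCH
  'fig' -> lower='fig' -> no
Matches: ['bag', 'bag', 'Bag', 'bag', 'bag']
Count: 5

5


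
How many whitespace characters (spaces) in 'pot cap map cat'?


\s matches whitespace characters (spaces, tabs, etc.).
Text: 'pot cap map cat'
This text has 4 words separated by spaces.
Number of spaces = number of words - 1 = 4 - 1 = 3

3


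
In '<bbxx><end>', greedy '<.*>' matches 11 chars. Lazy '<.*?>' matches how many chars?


Greedy '<.*>' tries to match as MUCH as possible.
Lazy '<.*?>' tries to match as LITTLE as possible.

String: '<bbxx><end>'
Greedy '<.*>' starts at first '<' and extends to the LAST '>': '<bbxx><end>' (11 chars)
Lazy '<.*?>' starts at first '<' and stops at the FIRST '>': '<bbxx>' (6 chars)

6


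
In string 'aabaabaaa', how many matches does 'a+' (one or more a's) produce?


Pattern 'a+' matches one or more consecutive a's.
String: 'aabaabaaa'
Scanning for runs of a:
  Match 1: 'aa' (length 2)
  Match 2: 'aa' (length 2)
  Match 3: 'aaa' (length 3)
Total matches: 3

3


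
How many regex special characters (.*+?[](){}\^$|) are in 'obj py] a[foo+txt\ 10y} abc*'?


Regex special characters are: . * + ? [ ] ( ) { } \ ^ $ |
Scanning 'obj py] a[foo+txt\ 10y} abc*':
  pos 6: ']' -> SPECIAL
  pos 9: '[' -> SPECIAL
  pos 13: '+' -> SPECIAL
  pos 17: '\' -> SPECIAL
  pos 22: '}' -> SPECIAL
  pos 27: '*' -> SPECIAL
Special chars found: [']', '[', '+', '\\', '}', '*']
Total: 6

6


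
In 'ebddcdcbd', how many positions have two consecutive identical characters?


Looking for consecutive identical characters in 'ebddcdcbd':
  pos 0-1: 'e' vs 'b' -> different
  pos 1-2: 'b' vs 'd' -> different
  pos 2-3: 'd' vs 'd' -> MATCH ('dd')
  pos 3-4: 'd' vs 'c' -> different
  pos 4-5: 'c' vs 'd' -> different
  pos 5-6: 'd' vs 'c' -> different
  pos 6-7: 'c' vs 'b' -> different
  pos 7-8: 'b' vs 'd' -> different
Consecutive identical pairs: ['dd']
Count: 1

1


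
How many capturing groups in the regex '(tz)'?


To count capturing groups, count each '(' that starts a group.
Pattern: '(tz)'
Walking through the pattern:
  Position 0: '(' -> group #1
Total capturing groups: 1

1


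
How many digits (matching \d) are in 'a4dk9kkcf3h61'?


\d matches any digit 0-9.
Scanning 'a4dk9kkcf3h61':
  pos 1: '4' -> DIGIT
  pos 4: '9' -> DIGIT
  pos 9: '3' -> DIGIT
  pos 11: '6' -> DIGIT
  pos 12: '1' -> DIGIT
Digits found: ['4', '9', '3', '6', '1']
Total: 5

5


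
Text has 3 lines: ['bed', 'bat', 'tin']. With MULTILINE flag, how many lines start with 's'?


With MULTILINE flag, ^ matches the start of each line.
Lines: ['bed', 'bat', 'tin']
Checking which lines start with 's':
  Line 1: 'bed' -> no
  Line 2: 'bat' -> no
  Line 3: 'tin' -> no
Matching lines: []
Count: 0

0


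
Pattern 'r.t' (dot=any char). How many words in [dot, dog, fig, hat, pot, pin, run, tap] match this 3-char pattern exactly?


Pattern 'r.t' means: starts with 'r', any single char, ends with 't'.
Checking each word (must be exactly 3 chars):
  'dot' (len=3): no
  'dog' (len=3): no
  'fig' (len=3): no
  'hat' (len=3): no
  'pot' (len=3): no
  'pin' (len=3): no
  'run' (len=3): no
  'tap' (len=3): no
Matching words: []
Total: 0

0


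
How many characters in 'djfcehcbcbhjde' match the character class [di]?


Character class [di] matches any of: {d, i}
Scanning string 'djfcehcbcbhjde' character by character:
  pos 0: 'd' -> MATCH
  pos 1: 'j' -> no
  pos 2: 'f' -> no
  pos 3: 'c' -> no
  pos 4: 'e' -> no
  pos 5: 'h' -> no
  pos 6: 'c' -> no
  pos 7: 'b' -> no
  pos 8: 'c' -> no
  pos 9: 'b' -> no
  pos 10: 'h' -> no
  pos 11: 'j' -> no
  pos 12: 'd' -> MATCH
  pos 13: 'e' -> no
Total matches: 2

2


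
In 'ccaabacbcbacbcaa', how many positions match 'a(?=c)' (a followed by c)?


Lookahead 'a(?=c)' matches 'a' only when followed by 'c'.
String: 'ccaabacbcbacbcaa'
Checking each position where char is 'a':
  pos 2: 'a' -> no (next='a')
  pos 3: 'a' -> no (next='b')
  pos 5: 'a' -> MATCH (next='c')
  pos 10: 'a' -> MATCH (next='c')
  pos 14: 'a' -> no (next='a')
Matching positions: [5, 10]
Count: 2

2


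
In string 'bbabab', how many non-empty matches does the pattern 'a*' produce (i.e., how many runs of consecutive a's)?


Pattern 'a*' matches zero or more a's. We want non-empty runs of consecutive a's.
String: 'bbabab'
Walking through the string to find runs of a's:
  Run 1: positions 2-2 -> 'a'
  Run 2: positions 4-4 -> 'a'
Non-empty runs found: ['a', 'a']
Count: 2

2


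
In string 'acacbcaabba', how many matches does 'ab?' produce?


Pattern 'ab?' matches 'a' optionally followed by 'b'.
String: 'acacbcaabba'
Scanning left to right for 'a' then checking next char:
  Match 1: 'a' (a not followed by b)
  Match 2: 'a' (a not followed by b)
  Match 3: 'a' (a not followed by b)
  Match 4: 'ab' (a followed by b)
  Match 5: 'a' (a not followed by b)
Total matches: 5

5


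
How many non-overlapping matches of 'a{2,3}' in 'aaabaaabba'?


Pattern 'a{2,3}' matches between 2 and 3 consecutive a's (greedy).
String: 'aaabaaabba'
Finding runs of a's and applying greedy matching:
  Run at pos 0: 'aaa' (length 3)
  Run at pos 4: 'aaa' (length 3)
  Run at pos 9: 'a' (length 1)
Matches: ['aaa', 'aaa']
Count: 2

2
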